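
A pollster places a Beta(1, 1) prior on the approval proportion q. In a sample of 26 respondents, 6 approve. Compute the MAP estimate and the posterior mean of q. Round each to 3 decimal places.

MAP = 0.231, posterior mean = 0.250

Posterior: Beta(1+6, 1+20) = Beta(7, 21).
Mode = (7−1)/(7+21−2) = 6/26 = 0.231.
With a flat prior the MAP equals the MLE, 6/26.
Mean = 7/(7+21) = 7/28 = 0.250.
Right-skewed posterior ⇒ mode < mean.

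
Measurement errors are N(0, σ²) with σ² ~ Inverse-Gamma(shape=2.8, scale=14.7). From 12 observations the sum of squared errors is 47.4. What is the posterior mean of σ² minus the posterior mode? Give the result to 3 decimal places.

Posterior: Inverse-Gamma(shape = 2.8+12/2 = 8.8, scale = 14.7+47.4/2 = 38.4).
Mode = β/(α+1) = 38.4/9.8 = 3.918.
Mean = β/(α−1) = 38.4/7.8 = 4.923.
Difference = 4.923 − 3.918 = 1.005.
The posterior is right-skewed, so the mean exceeds the mode.

1.005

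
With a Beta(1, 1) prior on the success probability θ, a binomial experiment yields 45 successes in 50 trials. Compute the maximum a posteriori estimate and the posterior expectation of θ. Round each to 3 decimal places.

Posterior: Beta(1+45, 1+5) = Beta(46, 6).
Mode = (46−1)/(46+6−2) = 45/50 = 0.900.
Mean = 46/(46+6) = 46/52 = 0.885.
Left-skewed posterior ⇒ mean < mode.

maximum a posteriori estimate = 0.900, posterior expectation = 0.885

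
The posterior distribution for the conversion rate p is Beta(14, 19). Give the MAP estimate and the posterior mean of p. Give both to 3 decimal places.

Mode = (14−1)/(14+19−2) = 13/31 = 0.419.
Mean = 14/(14+19) = 14/33 = 0.424.
The mean is pulled above the mode by the posterior's right skew.

MAP = 0.419, posterior mean = 0.424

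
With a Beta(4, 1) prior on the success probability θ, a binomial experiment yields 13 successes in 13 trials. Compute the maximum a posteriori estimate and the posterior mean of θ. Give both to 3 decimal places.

Posterior: Beta(4+13, 1+0) = Beta(17, 1).
Since β = 1 ≤ 1 and α > 1, the Beta density is monotone increasing on [0,1]; the mode is at 1.
Mean = 17/(17+1) = 0.944.
Left-skewed posterior ⇒ mean < mode.

θ_MAP = 1.000, E[θ|data] = 0.944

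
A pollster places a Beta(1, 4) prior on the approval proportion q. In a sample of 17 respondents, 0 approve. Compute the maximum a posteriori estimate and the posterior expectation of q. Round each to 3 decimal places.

q_MAP = 0.000, E[q|data] = 0.045

Posterior: Beta(1+0, 4+17) = Beta(1, 21).
Since α = 1 ≤ 1 and β > 1, the Beta density is monotone decreasing on [0,1]; the mode is at 0.
Mean = 1/(1+21) = 0.045.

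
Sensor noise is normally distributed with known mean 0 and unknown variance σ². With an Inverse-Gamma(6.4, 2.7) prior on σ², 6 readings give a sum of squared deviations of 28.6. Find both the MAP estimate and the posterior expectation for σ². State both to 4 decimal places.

Posterior: Inverse-Gamma(shape = 6.4+6/2 = 9.4, scale = 2.7+28.6/2 = 17.0).
Mode = β/(α+1) = 17.0/10.4 = 1.6346.
Mean = β/(α−1) = 17.0/8.4 = 2.0238.

MAP = 1.6346, posterior mean = 2.0238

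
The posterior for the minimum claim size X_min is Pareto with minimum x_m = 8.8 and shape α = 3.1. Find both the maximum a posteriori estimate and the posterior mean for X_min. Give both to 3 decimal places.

The Pareto density is strictly decreasing on [x_m, ∞), so the mode is x_m = 8.800.
Mean = α·x_m/(α−1) = 3.1·8.8/2.1 = 12.990.

MAP = 8.800; posterior mean = 12.990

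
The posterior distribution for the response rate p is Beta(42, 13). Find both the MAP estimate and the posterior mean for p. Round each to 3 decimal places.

Mode = (42−1)/(42+13−2) = 41/53 = 0.774.
Mean = 42/(42+13) = 42/55 = 0.764.

MAP: 0.774. Posterior mean: 0.764.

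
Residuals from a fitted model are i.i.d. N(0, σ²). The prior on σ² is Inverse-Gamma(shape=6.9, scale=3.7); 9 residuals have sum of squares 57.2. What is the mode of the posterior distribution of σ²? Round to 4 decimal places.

Posterior: Inverse-Gamma(shape = 6.9+9/2 = 11.4, scale = 3.7+57.2/2 = 32.3).
Mode = β/(α+1) = 32.3/12.4 = 2.6048.
Mean = β/(α−1) = 32.3/10.4 = 3.1058.
This is the posterior mode — the MAP estimate.

2.6048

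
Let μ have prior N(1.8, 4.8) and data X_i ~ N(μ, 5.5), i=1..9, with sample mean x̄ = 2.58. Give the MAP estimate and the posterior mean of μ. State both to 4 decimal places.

μ_MAP = 2.4919, E[μ|data] = 2.4919

Posterior for μ is Normal. Precision-weighted mean: (1/4.8·1.8 + 9/5.5·2.58) / (1/4.8 + 9/5.5) = 2.4919.
A Normal posterior is symmetric, so mode = mean.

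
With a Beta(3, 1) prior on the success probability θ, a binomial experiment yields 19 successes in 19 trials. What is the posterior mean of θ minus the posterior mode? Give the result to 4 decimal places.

-0.0435

Posterior: Beta(3+19, 1+0) = Beta(22, 1).
Since β = 1 ≤ 1 and α > 1, the Beta density is monotone increasing on [0,1]; the mode is at 1.
Mean = 22/(22+1) = 0.9565.
Difference = 0.9565 − 1.0000 = -0.0435.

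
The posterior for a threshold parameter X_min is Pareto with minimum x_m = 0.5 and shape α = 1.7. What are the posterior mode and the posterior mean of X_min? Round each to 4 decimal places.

The Pareto density is strictly decreasing on [x_m, ∞), so the mode is x_m = 0.5000.
Mean = α·x_m/(α−1) = 1.7·0.5/0.7 = 1.2143.

X_min_MAP = 0.5000, E[X_min|data] = 1.2143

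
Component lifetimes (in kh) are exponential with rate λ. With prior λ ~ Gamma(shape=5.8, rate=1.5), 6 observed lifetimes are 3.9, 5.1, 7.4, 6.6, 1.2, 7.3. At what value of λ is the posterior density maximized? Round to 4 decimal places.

Σ times = 31.5. Posterior: Gamma(shape = 5.8+6 = 11.8, rate = 1.5+31.5 = 33.0).
Mode = (α−1)/β = 10.8/33.0 = 0.3273.
Mean = α/β = 11.8/33.0 = 0.3576.
This is the posterior mode — the MAP estimate.

0.3273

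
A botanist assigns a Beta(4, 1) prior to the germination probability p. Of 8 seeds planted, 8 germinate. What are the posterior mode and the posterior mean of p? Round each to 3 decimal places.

Posterior: Beta(4+8, 1+0) = Beta(12, 1).
Since β = 1 ≤ 1 and α > 1, the Beta density is monotone increasing on [0,1]; the mode is at 1.
Mean = 12/(12+1) = 0.923.

p_MAP = 1.000, E[p|data] = 0.923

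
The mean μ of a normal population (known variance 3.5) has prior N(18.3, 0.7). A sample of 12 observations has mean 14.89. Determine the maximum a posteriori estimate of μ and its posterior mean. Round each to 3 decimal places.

MAP = 15.893; posterior mean = 15.893

Posterior for μ is Normal. Precision-weighted mean: (1/0.7·18.3 + 12/3.5·14.89) / (1/0.7 + 12/3.5) = 15.893.
A Normal posterior is symmetric, so mode = mean.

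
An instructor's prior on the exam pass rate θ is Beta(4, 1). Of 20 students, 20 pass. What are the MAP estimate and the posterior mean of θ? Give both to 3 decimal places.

MAP = 1.000; posterior mean = 0.960

Posterior: Beta(4+20, 1+0) = Beta(24, 1).
Since β = 1 ≤ 1 and α > 1, the Beta density is monotone increasing on [0,1]; the mode is at 1.
Mean = 24/(24+1) = 0.960.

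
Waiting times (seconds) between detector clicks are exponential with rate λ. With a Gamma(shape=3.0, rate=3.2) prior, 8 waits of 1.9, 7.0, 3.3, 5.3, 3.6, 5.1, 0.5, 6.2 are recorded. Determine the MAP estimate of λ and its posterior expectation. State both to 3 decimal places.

MAP: 0.277. Posterior mean: 0.305.

Σ times = 32.9. Posterior: Gamma(shape = 3.0+8 = 11.0, rate = 3.2+32.9 = 36.1).
Mode = (α−1)/β = 10.0/36.1 = 0.277.
Mean = α/β = 11.0/36.1 = 0.305.
The posterior is right-skewed, so the mean exceeds the mode.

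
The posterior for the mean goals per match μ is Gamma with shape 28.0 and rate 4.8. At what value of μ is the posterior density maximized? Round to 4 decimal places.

5.6250

Mode = (α−1)/β = 27.0/4.8 = 5.6250.
Mean = α/β = 28.0/4.8 = 5.8333.
This is the posterior mode — the MAP estimate.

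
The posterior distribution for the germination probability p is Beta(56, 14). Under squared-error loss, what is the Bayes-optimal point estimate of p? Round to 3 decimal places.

Mode = (56−1)/(56+14−2) = 55/68 = 0.809.
Mean = 56/(56+14) = 56/70 = 0.800.
Squared-error loss ⇒ the optimal estimator is the posterior mean.

0.800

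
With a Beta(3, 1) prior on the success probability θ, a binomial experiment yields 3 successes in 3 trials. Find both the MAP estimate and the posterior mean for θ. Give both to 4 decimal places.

Posterior: Beta(3+3, 1+0) = Beta(6, 1).
Since β = 1 ≤ 1 and α > 1, the Beta density is monotone increasing on [0,1]; the mode is at 1.
Mean = 6/(6+1) = 0.8571.
The mean is pulled below the mode by the posterior's left skew.

MAP = 1.0000, posterior mean = 0.8571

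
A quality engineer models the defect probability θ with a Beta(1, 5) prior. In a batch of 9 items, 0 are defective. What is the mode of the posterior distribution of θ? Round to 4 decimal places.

Posterior: Beta(1+0, 5+9) = Beta(1, 14).
Since α = 1 ≤ 1 and β > 1, the Beta density is monotone decreasing on [0,1]; the mode is at 0.
Mean = 1/(1+14) = 0.0667.
This is the posterior mode — the MAP estimate.

0.0000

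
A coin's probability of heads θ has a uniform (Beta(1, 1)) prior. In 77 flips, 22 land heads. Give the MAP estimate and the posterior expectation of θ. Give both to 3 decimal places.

Posterior: Beta(1+22, 1+55) = Beta(23, 56).
Mode = (23−1)/(23+56−2) = 22/77 = 0.286.
With a flat prior the MAP equals the MLE, 22/77.
Mean = 23/(23+56) = 23/79 = 0.291.

θ_MAP = 0.286, E[θ|data] = 0.291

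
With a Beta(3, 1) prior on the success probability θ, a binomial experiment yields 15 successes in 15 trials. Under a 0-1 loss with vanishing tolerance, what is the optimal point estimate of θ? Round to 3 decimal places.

1.000

Posterior: Beta(3+15, 1+0) = Beta(18, 1).
Since β = 1 ≤ 1 and α > 1, the Beta density is monotone increasing on [0,1]; the mode is at 1.
Mean = 18/(18+1) = 0.947.
This is the posterior mode — the MAP estimate.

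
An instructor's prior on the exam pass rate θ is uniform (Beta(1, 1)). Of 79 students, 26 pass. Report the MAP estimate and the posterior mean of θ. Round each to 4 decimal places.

MAP = 0.3291, posterior mean = 0.3333

Posterior: Beta(1+26, 1+53) = Beta(27, 54).
Mode = (27−1)/(27+54−2) = 26/79 = 0.3291.
With a flat prior the MAP equals the MLE, 26/79.
Mean = 27/(27+54) = 27/81 = 0.3333.
Mean > mode: the posterior has a right tail.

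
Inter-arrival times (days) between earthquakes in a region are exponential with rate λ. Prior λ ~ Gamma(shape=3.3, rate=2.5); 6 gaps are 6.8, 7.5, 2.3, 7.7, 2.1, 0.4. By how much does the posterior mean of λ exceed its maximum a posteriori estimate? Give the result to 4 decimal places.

0.0341

Σ times = 26.8. Posterior: Gamma(shape = 3.3+6 = 9.3, rate = 2.5+26.8 = 29.3).
Mode = (α−1)/β = 8.3/29.3 = 0.2833.
Mean = α/β = 9.3/29.3 = 0.3174.
Difference = 0.3174 − 0.2833 = 0.0341.
Mean > mode: the posterior has a right tail.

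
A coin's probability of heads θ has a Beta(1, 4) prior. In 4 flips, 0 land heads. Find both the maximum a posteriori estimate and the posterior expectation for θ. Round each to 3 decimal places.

Posterior: Beta(1+0, 4+4) = Beta(1, 8).
Since α = 1 ≤ 1 and β > 1, the Beta density is monotone decreasing on [0,1]; the mode is at 0.
Mean = 1/(1+8) = 0.111.
Right-skewed posterior ⇒ mode < mean.

MAP = 0.000, posterior mean = 0.111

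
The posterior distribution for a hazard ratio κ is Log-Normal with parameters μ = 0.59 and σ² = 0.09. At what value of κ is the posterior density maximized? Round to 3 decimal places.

Mode = exp(μ − σ²) = exp(0.50) = 1.649.
Mean = exp(μ + σ²/2) = exp(0.635) = 1.887.
This is the posterior mode — the MAP estimate.

1.649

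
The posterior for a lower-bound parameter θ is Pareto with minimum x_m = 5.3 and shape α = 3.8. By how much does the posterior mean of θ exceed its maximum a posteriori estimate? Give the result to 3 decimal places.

1.893

The Pareto density is strictly decreasing on [x_m, ∞), so the mode is x_m = 5.300.
Mean = α·x_m/(α−1) = 3.8·5.3/2.8 = 7.193.
Difference = 7.193 − 5.300 = 1.893.
The posterior is right-skewed, so the mean exceeds the mode.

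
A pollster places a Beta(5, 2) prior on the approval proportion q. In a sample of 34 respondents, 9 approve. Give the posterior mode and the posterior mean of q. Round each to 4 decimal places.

Posterior: Beta(5+9, 2+25) = Beta(14, 27).
Mode = (14−1)/(14+27−2) = 13/39 = 0.3333.
Mean = 14/(14+27) = 14/41 = 0.3415.

q_MAP = 0.3333, E[q|data] = 0.3415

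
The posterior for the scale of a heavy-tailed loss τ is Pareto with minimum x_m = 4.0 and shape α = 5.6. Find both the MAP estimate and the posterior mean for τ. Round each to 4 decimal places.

τ_MAP = 4.0000, E[τ|data] = 4.8696

The Pareto density is strictly decreasing on [x_m, ∞), so the mode is x_m = 4.0000.
Mean = α·x_m/(α−1) = 5.6·4.0/4.6 = 4.8696.
The posterior is right-skewed, so the mean exceeds the mode.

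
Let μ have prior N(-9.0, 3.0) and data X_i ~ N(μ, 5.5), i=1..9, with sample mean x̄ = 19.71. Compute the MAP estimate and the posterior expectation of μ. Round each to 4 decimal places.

Posterior for μ is Normal. Precision-weighted mean: (1/3.0·-9.0 + 9/5.5·19.71) / (1/3.0 + 9/5.5) = 14.8514.
A Normal posterior is symmetric, so mode = mean.

μ_MAP = 14.8514, E[μ|data] = 14.8514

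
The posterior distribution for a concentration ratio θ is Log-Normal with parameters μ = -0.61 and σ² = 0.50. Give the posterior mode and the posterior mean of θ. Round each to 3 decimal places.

Mode = exp(μ − σ²) = exp(-1.11) = 0.330.
Mean = exp(μ + σ²/2) = exp(-0.360) = 0.698.

posterior mode = 0.330, posterior mean = 0.698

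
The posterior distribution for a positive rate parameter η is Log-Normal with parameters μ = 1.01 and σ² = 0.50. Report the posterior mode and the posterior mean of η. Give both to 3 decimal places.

Mode = exp(μ − σ²) = exp(0.51) = 1.665.
Mean = exp(μ + σ²/2) = exp(1.260) = 3.525.

posterior mode = 1.665, posterior mean = 3.525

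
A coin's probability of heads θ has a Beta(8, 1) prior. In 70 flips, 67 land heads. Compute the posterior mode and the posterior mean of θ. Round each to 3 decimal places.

Posterior: Beta(8+67, 1+3) = Beta(75, 4).
Mode = (75−1)/(75+4−2) = 74/77 = 0.961.
Mean = 75/(75+4) = 75/79 = 0.949.

MAP: 0.961. Posterior mean: 0.949.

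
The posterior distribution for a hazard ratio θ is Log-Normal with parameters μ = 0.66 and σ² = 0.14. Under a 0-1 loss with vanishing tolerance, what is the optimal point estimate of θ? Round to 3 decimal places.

Mode = exp(μ − σ²) = exp(0.52) = 1.682.
Mean = exp(μ + σ²/2) = exp(0.730) = 2.075.
This is the posterior mode — the MAP estimate.

1.682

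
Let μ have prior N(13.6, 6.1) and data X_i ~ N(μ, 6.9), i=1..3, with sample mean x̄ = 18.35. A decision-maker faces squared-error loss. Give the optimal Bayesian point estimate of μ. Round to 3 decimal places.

Posterior for μ is Normal. Precision-weighted mean: (1/6.1·13.6 + 3/6.9·18.35) / (1/6.1 + 3/6.9) = 17.049.
A Normal posterior is symmetric, so mode = mean.
Squared-error loss ⇒ the optimal estimator is the posterior mean.

17.049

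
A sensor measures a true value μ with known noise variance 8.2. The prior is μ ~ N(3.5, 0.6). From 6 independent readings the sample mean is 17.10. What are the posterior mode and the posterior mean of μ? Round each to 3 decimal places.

Posterior for μ is Normal. Precision-weighted mean: (1/0.6·3.5 + 6/8.2·17.10) / (1/0.6 + 6/8.2) = 7.649.
A Normal posterior is symmetric, so mode = mean.

μ_MAP = 7.649, E[μ|data] = 7.649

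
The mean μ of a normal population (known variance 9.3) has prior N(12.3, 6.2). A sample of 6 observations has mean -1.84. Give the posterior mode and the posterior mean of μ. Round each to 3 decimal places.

Posterior for μ is Normal. Precision-weighted mean: (1/6.2·12.3 + 6/9.3·-1.84) / (1/6.2 + 6/9.3) = 0.988.
A Normal posterior is symmetric, so mode = mean.

MAP = 0.988; posterior mean = 0.988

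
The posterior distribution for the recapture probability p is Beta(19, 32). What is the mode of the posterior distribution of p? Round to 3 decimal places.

0.367

Mode = (19−1)/(19+32−2) = 18/49 = 0.367.
Mean = 19/(19+32) = 19/51 = 0.373.
This is the posterior mode — the MAP estimate.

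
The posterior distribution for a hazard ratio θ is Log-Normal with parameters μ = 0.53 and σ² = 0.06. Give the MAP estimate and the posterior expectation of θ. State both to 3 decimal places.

Mode = exp(μ − σ²) = exp(0.47) = 1.600.
Mean = exp(μ + σ²/2) = exp(0.560) = 1.751.

MAP: 1.600. Posterior mean: 1.751.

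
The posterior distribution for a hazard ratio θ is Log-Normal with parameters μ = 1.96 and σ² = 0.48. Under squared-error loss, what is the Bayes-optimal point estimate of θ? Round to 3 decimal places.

Mode = exp(μ − σ²) = exp(1.48) = 4.393.
Mean = exp(μ + σ²/2) = exp(2.200) = 9.025.
Squared-error loss ⇒ the optimal estimator is the posterior mean.

9.025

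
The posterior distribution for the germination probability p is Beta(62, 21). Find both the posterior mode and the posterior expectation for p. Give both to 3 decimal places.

Mode = (62−1)/(62+21−2) = 61/81 = 0.753.
Mean = 62/(62+21) = 62/83 = 0.747.

MAP: 0.753. Posterior mean: 0.747.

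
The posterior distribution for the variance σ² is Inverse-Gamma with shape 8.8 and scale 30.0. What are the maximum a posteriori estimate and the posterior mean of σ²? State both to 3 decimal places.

Mode = β/(α+1) = 30.0/9.8 = 3.061.
Mean = β/(α−1) = 30.0/7.8 = 3.846.

MAP = 3.061, posterior mean = 3.846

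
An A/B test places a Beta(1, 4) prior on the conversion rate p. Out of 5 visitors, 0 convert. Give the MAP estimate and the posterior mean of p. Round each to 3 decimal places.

MAP = 0.000; posterior mean = 0.100

Posterior: Beta(1+0, 4+5) = Beta(1, 9).
Since α = 1 ≤ 1 and β > 1, the Beta density is monotone decreasing on [0,1]; the mode is at 0.
Mean = 1/(1+9) = 0.100.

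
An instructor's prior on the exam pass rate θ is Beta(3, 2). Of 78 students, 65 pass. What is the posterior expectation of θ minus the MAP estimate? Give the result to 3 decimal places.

Posterior: Beta(3+65, 2+13) = Beta(68, 15).
Mode = (68−1)/(68+15−2) = 67/81 = 0.827.
Mean = 68/(68+15) = 68/83 = 0.819.
Difference = 0.819 − 0.827 = -0.008.
The posterior is left-skewed, so the mode exceeds the mean.

-0.008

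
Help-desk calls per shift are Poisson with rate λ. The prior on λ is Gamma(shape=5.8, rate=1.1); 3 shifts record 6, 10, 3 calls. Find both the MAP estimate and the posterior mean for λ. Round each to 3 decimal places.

λ_MAP = 5.805, E[λ|data] = 6.049

Σ counts = 19. Posterior: Gamma(shape = 5.8+19 = 24.8, rate = 1.1+3 = 4.1).
Mode = (α−1)/β = 23.8/4.1 = 5.805.
Mean = α/β = 24.8/4.1 = 6.049.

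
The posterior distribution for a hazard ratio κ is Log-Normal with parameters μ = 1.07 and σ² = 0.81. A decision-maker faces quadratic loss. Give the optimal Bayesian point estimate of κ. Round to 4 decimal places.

4.3710

Mode = exp(μ − σ²) = exp(0.26) = 1.2969.
Mean = exp(μ + σ²/2) = exp(1.475) = 4.3710.
Quadratic loss ⇒ the optimal estimator is the posterior mean.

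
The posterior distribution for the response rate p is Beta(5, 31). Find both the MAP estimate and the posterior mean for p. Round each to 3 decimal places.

Mode = (5−1)/(5+31−2) = 4/34 = 0.118.
Mean = 5/(5+31) = 5/36 = 0.139.

MAP: 0.118. Posterior mean: 0.139.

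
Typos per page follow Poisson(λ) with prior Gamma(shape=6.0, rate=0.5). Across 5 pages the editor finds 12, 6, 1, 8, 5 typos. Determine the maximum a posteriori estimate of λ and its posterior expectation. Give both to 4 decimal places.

Σ counts = 32. Posterior: Gamma(shape = 6.0+32 = 38.0, rate = 0.5+5 = 5.5).
Mode = (α−1)/β = 37.0/5.5 = 6.7273.
Mean = α/β = 38.0/5.5 = 6.9091.
The posterior is right-skewed, so the mean exceeds the mode.

maximum a posteriori estimate = 6.7273, posterior expectation = 6.9091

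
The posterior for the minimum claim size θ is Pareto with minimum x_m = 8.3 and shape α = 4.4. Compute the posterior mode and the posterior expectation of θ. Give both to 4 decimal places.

θ_MAP = 8.3000, E[θ|data] = 10.7412

The Pareto density is strictly decreasing on [x_m, ∞), so the mode is x_m = 8.3000.
Mean = α·x_m/(α−1) = 4.4·8.3/3.4 = 10.7412.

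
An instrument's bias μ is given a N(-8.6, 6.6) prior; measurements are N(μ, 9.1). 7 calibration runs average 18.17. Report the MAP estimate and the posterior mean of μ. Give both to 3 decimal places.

MAP = 13.765, posterior mean = 13.765

Posterior for μ is Normal. Precision-weighted mean: (1/6.6·-8.6 + 7/9.1·18.17) / (1/6.6 + 7/9.1) = 13.765.
A Normal posterior is symmetric, so mode = mean.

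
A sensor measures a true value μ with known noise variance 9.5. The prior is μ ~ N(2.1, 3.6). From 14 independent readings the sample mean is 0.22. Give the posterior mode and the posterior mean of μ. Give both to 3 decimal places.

Posterior for μ is Normal. Precision-weighted mean: (1/3.6·2.1 + 14/9.5·0.22) / (1/3.6 + 14/9.5) = 0.518.
A Normal posterior is symmetric, so mode = mean.

μ_MAP = 0.518, E[μ|data] = 0.518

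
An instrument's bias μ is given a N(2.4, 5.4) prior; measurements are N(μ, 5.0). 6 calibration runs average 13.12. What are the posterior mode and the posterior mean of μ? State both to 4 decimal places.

Posterior for μ is Normal. Precision-weighted mean: (1/5.4·2.4 + 6/5.0·13.12) / (1/5.4 + 6/5.0) = 11.6868.
A Normal posterior is symmetric, so mode = mean.

MAP = 11.6868; posterior mean = 11.6868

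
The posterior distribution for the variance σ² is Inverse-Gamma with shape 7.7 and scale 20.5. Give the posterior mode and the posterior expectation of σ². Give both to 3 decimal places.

MAP = 2.356; posterior mean = 3.060

Mode = β/(α+1) = 20.5/8.7 = 2.356.
Mean = β/(α−1) = 20.5/6.7 = 3.060.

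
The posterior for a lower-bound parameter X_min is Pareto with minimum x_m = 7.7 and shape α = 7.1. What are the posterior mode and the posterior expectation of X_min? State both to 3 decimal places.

MAP = 7.700, posterior mean = 8.962

The Pareto density is strictly decreasing on [x_m, ∞), so the mode is x_m = 7.700.
Mean = α·x_m/(α−1) = 7.1·7.7/6.1 = 8.962.
Right-skewed posterior ⇒ mode < mean.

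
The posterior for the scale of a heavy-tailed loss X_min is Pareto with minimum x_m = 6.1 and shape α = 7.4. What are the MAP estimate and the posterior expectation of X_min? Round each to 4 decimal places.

The Pareto density is strictly decreasing on [x_m, ∞), so the mode is x_m = 6.1000.
Mean = α·x_m/(α−1) = 7.4·6.1/6.4 = 7.0531.
Mean > mode: the posterior has a right tail.

MAP: 6.1000. Posterior mean: 7.0531.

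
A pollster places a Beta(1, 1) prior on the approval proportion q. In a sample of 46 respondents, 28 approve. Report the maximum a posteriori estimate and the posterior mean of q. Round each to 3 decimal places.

Posterior: Beta(1+28, 1+18) = Beta(29, 19).
Mode = (29−1)/(29+19−2) = 28/46 = 0.609.
With a flat prior the MAP equals the MLE, 28/46.
Mean = 29/(29+19) = 29/48 = 0.604.
Left-skewed posterior ⇒ mean < mode.

MAP = 0.609, posterior mean = 0.604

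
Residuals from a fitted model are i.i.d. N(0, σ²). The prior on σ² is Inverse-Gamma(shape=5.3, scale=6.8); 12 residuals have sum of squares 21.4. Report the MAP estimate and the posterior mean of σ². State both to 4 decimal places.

MAP estimate = 1.4228, posterior mean = 1.6990

Posterior: Inverse-Gamma(shape = 5.3+12/2 = 11.3, scale = 6.8+21.4/2 = 17.5).
Mode = β/(α+1) = 17.5/12.3 = 1.4228.
Mean = β/(α−1) = 17.5/10.3 = 1.6990.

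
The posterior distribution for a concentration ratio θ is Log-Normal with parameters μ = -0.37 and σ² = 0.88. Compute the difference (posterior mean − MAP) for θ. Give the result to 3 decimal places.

0.786

Mode = exp(μ − σ²) = exp(-1.25) = 0.287.
Mean = exp(μ + σ²/2) = exp(0.070) = 1.073.
Difference = 1.073 − 0.287 = 0.786.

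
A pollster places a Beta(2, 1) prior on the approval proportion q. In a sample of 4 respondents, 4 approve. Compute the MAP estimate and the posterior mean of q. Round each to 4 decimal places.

MAP: 1.0000. Posterior mean: 0.8571.

Posterior: Beta(2+4, 1+0) = Beta(6, 1).
Since β = 1 ≤ 1 and α > 1, the Beta density is monotone increasing on [0,1]; the mode is at 1.
Mean = 6/(6+1) = 0.8571.
The mean is pulled below the mode by the posterior's left skew.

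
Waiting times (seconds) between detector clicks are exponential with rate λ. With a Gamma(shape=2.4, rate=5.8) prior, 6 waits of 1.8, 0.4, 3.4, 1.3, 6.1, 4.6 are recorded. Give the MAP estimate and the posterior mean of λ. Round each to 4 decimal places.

Σ times = 17.6. Posterior: Gamma(shape = 2.4+6 = 8.4, rate = 5.8+17.6 = 23.4).
Mode = (α−1)/β = 7.4/23.4 = 0.3162.
Mean = α/β = 8.4/23.4 = 0.3590.

MAP: 0.3162. Posterior mean: 0.3590.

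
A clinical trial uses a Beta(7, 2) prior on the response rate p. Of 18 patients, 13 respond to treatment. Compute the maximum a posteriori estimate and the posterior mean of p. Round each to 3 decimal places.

p_MAP = 0.760, E[p|data] = 0.741

Posterior: Beta(7+13, 2+5) = Beta(20, 7).
Mode = (20−1)/(20+7−2) = 19/25 = 0.760.
Mean = 20/(20+7) = 20/27 = 0.741.
Left-skewed posterior ⇒ mean < mode.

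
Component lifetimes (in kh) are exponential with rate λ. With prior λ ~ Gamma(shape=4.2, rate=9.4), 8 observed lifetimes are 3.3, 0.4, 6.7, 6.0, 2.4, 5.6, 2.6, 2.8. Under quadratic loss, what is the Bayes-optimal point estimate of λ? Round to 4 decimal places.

Σ times = 29.8. Posterior: Gamma(shape = 4.2+8 = 12.2, rate = 9.4+29.8 = 39.2).
Mode = (α−1)/β = 11.2/39.2 = 0.2857.
Mean = α/β = 12.2/39.2 = 0.3112.
Quadratic loss ⇒ the optimal estimator is the posterior mean.

0.3112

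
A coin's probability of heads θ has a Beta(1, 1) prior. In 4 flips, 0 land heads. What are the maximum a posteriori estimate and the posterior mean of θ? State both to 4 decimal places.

MAP = 0.0000, posterior mean = 0.1667

Posterior: Beta(1+0, 1+4) = Beta(1, 5).
Since α = 1 ≤ 1 and β > 1, the Beta density is monotone decreasing on [0,1]; the mode is at 0.
Mean = 1/(1+5) = 0.1667.
The mean is pulled above the mode by the posterior's right skew.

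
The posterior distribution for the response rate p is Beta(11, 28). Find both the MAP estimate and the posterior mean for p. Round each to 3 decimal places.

Mode = (11−1)/(11+28−2) = 10/37 = 0.270.
Mean = 11/(11+28) = 11/39 = 0.282.

MAP: 0.270. Posterior mean: 0.282.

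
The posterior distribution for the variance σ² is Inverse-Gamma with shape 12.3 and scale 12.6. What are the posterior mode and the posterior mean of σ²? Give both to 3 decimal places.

posterior mode = 0.947, posterior mean = 1.115

Mode = β/(α+1) = 12.6/13.3 = 0.947.
Mean = β/(α−1) = 12.6/11.3 = 1.115.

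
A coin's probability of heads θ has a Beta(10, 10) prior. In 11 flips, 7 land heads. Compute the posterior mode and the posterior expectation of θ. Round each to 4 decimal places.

Posterior: Beta(10+7, 10+4) = Beta(17, 14).
Mode = (17−1)/(17+14−2) = 16/29 = 0.5517.
Mean = 17/(17+14) = 17/31 = 0.5484.

MAP: 0.5517. Posterior mean: 0.5484.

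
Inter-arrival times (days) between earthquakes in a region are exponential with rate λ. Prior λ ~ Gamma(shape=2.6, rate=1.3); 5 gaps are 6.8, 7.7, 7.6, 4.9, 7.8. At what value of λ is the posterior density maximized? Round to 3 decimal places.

0.183

Σ times = 34.8. Posterior: Gamma(shape = 2.6+5 = 7.6, rate = 1.3+34.8 = 36.1).
Mode = (α−1)/β = 6.6/36.1 = 0.183.
Mean = α/β = 7.6/36.1 = 0.211.
This is the posterior mode — the MAP estimate.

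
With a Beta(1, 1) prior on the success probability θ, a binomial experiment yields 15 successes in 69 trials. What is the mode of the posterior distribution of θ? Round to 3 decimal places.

0.217

Posterior: Beta(1+15, 1+54) = Beta(16, 55).
Mode = (16−1)/(16+55−2) = 15/69 = 0.217.
With a flat prior the MAP equals the MLE, 15/69.
Mean = 16/(16+55) = 16/71 = 0.225.
This is the posterior mode — the MAP estimate.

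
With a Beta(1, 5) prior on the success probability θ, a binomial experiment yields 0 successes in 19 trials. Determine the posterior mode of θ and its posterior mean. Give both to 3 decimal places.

Posterior: Beta(1+0, 5+19) = Beta(1, 24).
Since α = 1 ≤ 1 and β > 1, the Beta density is monotone decreasing on [0,1]; the mode is at 0.
Mean = 1/(1+24) = 0.040.
The posterior is right-skewed, so the mean exceeds the mode.

MAP: 0.000. Posterior mean: 0.040.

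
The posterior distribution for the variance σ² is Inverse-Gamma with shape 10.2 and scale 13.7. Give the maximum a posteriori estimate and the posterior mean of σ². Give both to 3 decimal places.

MAP = 1.223, posterior mean = 1.489

Mode = β/(α+1) = 13.7/11.2 = 1.223.
Mean = β/(α−1) = 13.7/9.2 = 1.489.
Right-skewed posterior ⇒ mode < mean.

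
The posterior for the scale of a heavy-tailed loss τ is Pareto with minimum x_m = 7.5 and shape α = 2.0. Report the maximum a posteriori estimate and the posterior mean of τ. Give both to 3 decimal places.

MAP: 7.500. Posterior mean: 15.000.

The Pareto density is strictly decreasing on [x_m, ∞), so the mode is x_m = 7.500.
Mean = α·x_m/(α−1) = 2.0·7.5/1.0 = 15.000.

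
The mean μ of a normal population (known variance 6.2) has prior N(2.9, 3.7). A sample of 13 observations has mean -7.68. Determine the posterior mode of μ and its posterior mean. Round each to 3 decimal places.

posterior mode = -6.472, posterior mean = -6.472

Posterior for μ is Normal. Precision-weighted mean: (1/3.7·2.9 + 13/6.2·-7.68) / (1/3.7 + 13/6.2) = -6.472.
A Normal posterior is symmetric, so mode = mean.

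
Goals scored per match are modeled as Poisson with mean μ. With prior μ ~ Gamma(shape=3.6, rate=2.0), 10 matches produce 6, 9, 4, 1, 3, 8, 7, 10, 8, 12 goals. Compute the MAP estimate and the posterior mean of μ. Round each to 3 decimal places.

MAP = 5.883; posterior mean = 5.967

Σ counts = 68. Posterior: Gamma(shape = 3.6+68 = 71.6, rate = 2.0+10 = 12.0).
Mode = (α−1)/β = 70.6/12.0 = 5.883.
Mean = α/β = 71.6/12.0 = 5.967.
The mean is pulled above the mode by the posterior's right skew.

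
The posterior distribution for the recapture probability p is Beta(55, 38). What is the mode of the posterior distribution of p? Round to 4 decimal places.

Mode = (55−1)/(55+38−2) = 54/91 = 0.5934.
Mean = 55/(55+38) = 55/93 = 0.5914.
This is the posterior mode — the MAP estimate.

0.5934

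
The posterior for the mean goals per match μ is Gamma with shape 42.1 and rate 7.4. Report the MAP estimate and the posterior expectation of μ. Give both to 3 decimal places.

MAP: 5.554. Posterior mean: 5.689.

Mode = (α−1)/β = 41.1/7.4 = 5.554.
Mean = α/β = 42.1/7.4 = 5.689.
The posterior is right-skewed, so the mean exceeds the mode.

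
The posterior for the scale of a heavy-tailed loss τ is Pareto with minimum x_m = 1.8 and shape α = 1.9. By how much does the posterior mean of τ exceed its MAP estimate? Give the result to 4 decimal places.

2.0000

The Pareto density is strictly decreasing on [x_m, ∞), so the mode is x_m = 1.8000.
Mean = α·x_m/(α−1) = 1.9·1.8/0.9 = 3.8000.
Difference = 3.8000 − 1.8000 = 2.0000.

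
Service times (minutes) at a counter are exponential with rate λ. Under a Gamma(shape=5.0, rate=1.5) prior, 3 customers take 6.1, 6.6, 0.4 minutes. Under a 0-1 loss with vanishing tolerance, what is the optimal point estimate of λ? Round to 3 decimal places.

0.479

Σ times = 13.1. Posterior: Gamma(shape = 5.0+3 = 8.0, rate = 1.5+13.1 = 14.6).
Mode = (α−1)/β = 7.0/14.6 = 0.479.
Mean = α/β = 8.0/14.6 = 0.548.
This is the posterior mode — the MAP estimate.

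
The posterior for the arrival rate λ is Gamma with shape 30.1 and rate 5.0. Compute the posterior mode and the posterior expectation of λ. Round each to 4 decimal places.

MAP = 5.8200; posterior mean = 6.0200

Mode = (α−1)/β = 29.1/5.0 = 5.8200.
Mean = α/β = 30.1/5.0 = 6.0200.
Right-skewed posterior ⇒ mode < mean.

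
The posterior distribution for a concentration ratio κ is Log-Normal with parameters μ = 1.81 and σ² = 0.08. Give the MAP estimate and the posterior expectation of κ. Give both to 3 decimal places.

MAP = 5.641, posterior mean = 6.360

Mode = exp(μ − σ²) = exp(1.73) = 5.641.
Mean = exp(μ + σ²/2) = exp(1.850) = 6.360.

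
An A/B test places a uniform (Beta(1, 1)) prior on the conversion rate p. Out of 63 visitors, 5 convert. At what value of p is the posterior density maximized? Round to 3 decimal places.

Posterior: Beta(1+5, 1+58) = Beta(6, 59).
Mode = (6−1)/(6+59−2) = 5/63 = 0.079.
With a flat prior the MAP equals the MLE, 5/63.
Mean = 6/(6+59) = 6/65 = 0.092.
This is the posterior mode — the MAP estimate.

0.079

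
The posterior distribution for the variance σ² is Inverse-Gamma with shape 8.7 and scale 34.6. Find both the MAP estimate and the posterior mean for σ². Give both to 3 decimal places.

Mode = β/(α+1) = 34.6/9.7 = 3.567.
Mean = β/(α−1) = 34.6/7.7 = 4.494.
The mean is pulled above the mode by the posterior's right skew.

σ²_MAP = 3.567, E[σ²|data] = 4.494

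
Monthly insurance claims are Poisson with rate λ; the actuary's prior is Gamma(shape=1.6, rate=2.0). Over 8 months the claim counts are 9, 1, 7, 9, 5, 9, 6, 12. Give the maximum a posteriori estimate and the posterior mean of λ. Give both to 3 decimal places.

λ_MAP = 5.860, E[λ|data] = 5.960

Σ counts = 58. Posterior: Gamma(shape = 1.6+58 = 59.6, rate = 2.0+8 = 10.0).
Mode = (α−1)/β = 58.6/10.0 = 5.860.
Mean = α/β = 59.6/10.0 = 5.960.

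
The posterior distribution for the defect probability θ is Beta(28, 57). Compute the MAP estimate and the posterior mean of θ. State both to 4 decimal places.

MAP estimate = 0.3253, posterior mean = 0.3294

Mode = (28−1)/(28+57−2) = 27/83 = 0.3253.
Mean = 28/(28+57) = 28/85 = 0.3294.
Mean > mode: the posterior has a right tail.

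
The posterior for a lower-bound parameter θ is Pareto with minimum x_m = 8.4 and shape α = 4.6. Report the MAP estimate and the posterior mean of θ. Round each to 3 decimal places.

The Pareto density is strictly decreasing on [x_m, ∞), so the mode is x_m = 8.400.
Mean = α·x_m/(α−1) = 4.6·8.4/3.6 = 10.733.

MAP estimate = 8.400, posterior mean = 10.733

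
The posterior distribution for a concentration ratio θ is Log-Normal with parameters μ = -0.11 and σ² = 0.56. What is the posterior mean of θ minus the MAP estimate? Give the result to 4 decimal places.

0.6736

Mode = exp(μ − σ²) = exp(-0.67) = 0.5117.
Mean = exp(μ + σ²/2) = exp(0.170) = 1.1853.
Difference = 1.1853 − 0.5117 = 0.6736.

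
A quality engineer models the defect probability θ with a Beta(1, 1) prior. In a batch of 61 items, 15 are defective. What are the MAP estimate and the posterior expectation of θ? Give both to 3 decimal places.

MAP = 0.246, posterior mean = 0.254

Posterior: Beta(1+15, 1+46) = Beta(16, 47).
Mode = (16−1)/(16+47−2) = 15/61 = 0.246.
Mean = 16/(16+47) = 16/63 = 0.254.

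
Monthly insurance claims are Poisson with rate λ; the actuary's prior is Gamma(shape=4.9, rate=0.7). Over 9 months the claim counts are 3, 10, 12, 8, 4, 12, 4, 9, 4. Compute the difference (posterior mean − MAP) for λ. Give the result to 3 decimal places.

Σ counts = 66. Posterior: Gamma(shape = 4.9+66 = 70.9, rate = 0.7+9 = 9.7).
Mode = (α−1)/β = 69.9/9.7 = 7.206.
Mean = α/β = 70.9/9.7 = 7.309.
Difference = 7.309 − 7.206 = 0.103.

0.103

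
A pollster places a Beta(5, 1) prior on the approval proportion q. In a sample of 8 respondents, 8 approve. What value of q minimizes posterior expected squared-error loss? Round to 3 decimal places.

Posterior: Beta(5+8, 1+0) = Beta(13, 1).
Since β = 1 ≤ 1 and α > 1, the Beta density is monotone increasing on [0,1]; the mode is at 1.
Mean = 13/(13+1) = 0.929.
Squared-error loss ⇒ the optimal estimator is the posterior mean.

0.929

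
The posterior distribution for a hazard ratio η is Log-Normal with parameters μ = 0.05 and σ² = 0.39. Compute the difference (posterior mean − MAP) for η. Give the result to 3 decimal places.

0.566

Mode = exp(μ − σ²) = exp(-0.34) = 0.712.
Mean = exp(μ + σ²/2) = exp(0.245) = 1.278.
Difference = 1.278 − 0.712 = 0.566.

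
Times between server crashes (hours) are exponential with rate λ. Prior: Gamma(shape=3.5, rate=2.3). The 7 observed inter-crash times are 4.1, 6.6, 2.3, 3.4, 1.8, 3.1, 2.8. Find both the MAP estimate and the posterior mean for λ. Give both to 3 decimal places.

MAP = 0.360, posterior mean = 0.398

Σ times = 24.1. Posterior: Gamma(shape = 3.5+7 = 10.5, rate = 2.3+24.1 = 26.4).
Mode = (α−1)/β = 9.5/26.4 = 0.360.
Mean = α/β = 10.5/26.4 = 0.398.
The mean is pulled above the mode by the posterior's right skew.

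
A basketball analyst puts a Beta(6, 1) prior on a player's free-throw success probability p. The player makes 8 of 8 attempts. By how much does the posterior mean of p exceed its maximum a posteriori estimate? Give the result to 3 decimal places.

-0.067

Posterior: Beta(6+8, 1+0) = Beta(14, 1).
Since β = 1 ≤ 1 and α > 1, the Beta density is monotone increasing on [0,1]; the mode is at 1.
Mean = 14/(14+1) = 0.933.
Difference = 0.933 − 1.000 = -0.067.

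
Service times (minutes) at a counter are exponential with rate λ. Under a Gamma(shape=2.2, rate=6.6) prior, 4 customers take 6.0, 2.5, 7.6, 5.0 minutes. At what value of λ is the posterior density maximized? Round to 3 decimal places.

0.188

Σ times = 21.1. Posterior: Gamma(shape = 2.2+4 = 6.2, rate = 6.6+21.1 = 27.7).
Mode = (α−1)/β = 5.2/27.7 = 0.188.
Mean = α/β = 6.2/27.7 = 0.224.
This is the posterior mode — the MAP estimate.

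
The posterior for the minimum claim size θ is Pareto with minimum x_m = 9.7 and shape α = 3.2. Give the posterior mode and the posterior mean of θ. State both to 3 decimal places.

The Pareto density is strictly decreasing on [x_m, ∞), so the mode is x_m = 9.700.
Mean = α·x_m/(α−1) = 3.2·9.7/2.2 = 14.109.

MAP = 9.700; posterior mean = 14.109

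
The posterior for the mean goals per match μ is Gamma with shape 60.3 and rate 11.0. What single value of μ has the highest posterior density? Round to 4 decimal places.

Mode = (α−1)/β = 59.3/11.0 = 5.3909.
Mean = α/β = 60.3/11.0 = 5.4818.
This is the posterior mode — the MAP estimate.

5.3909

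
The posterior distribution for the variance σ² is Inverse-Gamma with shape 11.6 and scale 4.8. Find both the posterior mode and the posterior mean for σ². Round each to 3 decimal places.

σ²_MAP = 0.381, E[σ²|data] = 0.453

Mode = β/(α+1) = 4.8/12.6 = 0.381.
Mean = β/(α−1) = 4.8/10.6 = 0.453.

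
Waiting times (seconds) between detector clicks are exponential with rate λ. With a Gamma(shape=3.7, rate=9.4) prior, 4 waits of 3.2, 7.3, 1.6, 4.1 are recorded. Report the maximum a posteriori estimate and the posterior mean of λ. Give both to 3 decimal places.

Σ times = 16.2. Posterior: Gamma(shape = 3.7+4 = 7.7, rate = 9.4+16.2 = 25.6).
Mode = (α−1)/β = 6.7/25.6 = 0.262.
Mean = α/β = 7.7/25.6 = 0.301.
Right-skewed posterior ⇒ mode < mean.

MAP: 0.262. Posterior mean: 0.301.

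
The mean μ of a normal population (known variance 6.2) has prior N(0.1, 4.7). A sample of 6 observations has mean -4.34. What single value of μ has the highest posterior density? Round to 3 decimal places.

-3.540

Posterior for μ is Normal. Precision-weighted mean: (1/4.7·0.1 + 6/6.2·-4.34) / (1/4.7 + 6/6.2) = -3.540.
A Normal posterior is symmetric, so mode = mean.
This is the posterior mode — the MAP estimate.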